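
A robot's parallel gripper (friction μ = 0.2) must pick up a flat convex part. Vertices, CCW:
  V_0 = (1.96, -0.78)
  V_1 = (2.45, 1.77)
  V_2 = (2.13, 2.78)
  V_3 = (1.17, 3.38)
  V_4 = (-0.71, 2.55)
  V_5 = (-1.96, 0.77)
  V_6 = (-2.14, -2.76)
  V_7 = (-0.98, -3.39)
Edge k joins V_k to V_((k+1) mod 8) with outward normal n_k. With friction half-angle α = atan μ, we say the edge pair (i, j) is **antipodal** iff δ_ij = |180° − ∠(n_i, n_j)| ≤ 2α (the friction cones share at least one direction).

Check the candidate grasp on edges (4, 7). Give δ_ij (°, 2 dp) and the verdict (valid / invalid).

δ = 13.32°, valid

α = atan 0.2 = 11.31°;  2α = 22.62°
edge 4: e_4 = (-1.25, -1.78);  n_4 = (-0.8184, +0.5747)
edge 7: e_7 = (+2.94, +2.61);  n_7 = (+0.6639, -0.7478)
∠(n_4, n_7) = 166.68°
δ = |180° − 166.68°| = 13.32°
13.32° ≤ 2α = 22.62°  →  valid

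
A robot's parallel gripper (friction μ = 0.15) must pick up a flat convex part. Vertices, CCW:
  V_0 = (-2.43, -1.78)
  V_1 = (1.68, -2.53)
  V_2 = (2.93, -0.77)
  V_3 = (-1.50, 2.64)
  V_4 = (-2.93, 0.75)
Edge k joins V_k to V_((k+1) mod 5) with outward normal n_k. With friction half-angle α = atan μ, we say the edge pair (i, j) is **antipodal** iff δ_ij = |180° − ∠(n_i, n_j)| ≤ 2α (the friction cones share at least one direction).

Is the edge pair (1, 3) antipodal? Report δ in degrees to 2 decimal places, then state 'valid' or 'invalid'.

δ = 1.73°, valid

α = atan 0.15 = 8.53°;  2α = 17.06°
edge 1: e_1 = (+1.25, +1.76);  n_1 = (+0.8153, -0.5790)
edge 3: e_3 = (-1.43, -1.89);  n_3 = (-0.7975, +0.6034)
∠(n_1, n_3) = 178.27°
δ = |180° − 178.27°| = 1.73°
1.73° ≤ 2α = 17.06°  →  valid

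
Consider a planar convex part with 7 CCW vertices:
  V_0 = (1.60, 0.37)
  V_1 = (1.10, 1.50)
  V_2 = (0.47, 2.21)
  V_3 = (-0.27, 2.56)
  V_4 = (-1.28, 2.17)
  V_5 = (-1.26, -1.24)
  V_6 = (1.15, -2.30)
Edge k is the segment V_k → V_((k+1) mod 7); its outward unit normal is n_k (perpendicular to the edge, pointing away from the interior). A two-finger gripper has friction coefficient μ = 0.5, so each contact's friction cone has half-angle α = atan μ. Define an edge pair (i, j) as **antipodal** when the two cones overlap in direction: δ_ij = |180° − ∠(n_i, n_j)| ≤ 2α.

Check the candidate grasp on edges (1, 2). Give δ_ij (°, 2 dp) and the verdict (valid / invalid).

α = atan 0.5 = 26.57°;  2α = 53.13°
edge 1: e_1 = (-0.63, +0.71);  n_1 = (+0.7480, +0.6637)
edge 2: e_2 = (-0.74, +0.35);  n_2 = (+0.4276, +0.9040)
∠(n_1, n_2) = 23.10°
δ = |180° − 23.10°| = 156.90°
156.90° > 2α = 53.13°  →  invalid

δ = 156.90°, invalid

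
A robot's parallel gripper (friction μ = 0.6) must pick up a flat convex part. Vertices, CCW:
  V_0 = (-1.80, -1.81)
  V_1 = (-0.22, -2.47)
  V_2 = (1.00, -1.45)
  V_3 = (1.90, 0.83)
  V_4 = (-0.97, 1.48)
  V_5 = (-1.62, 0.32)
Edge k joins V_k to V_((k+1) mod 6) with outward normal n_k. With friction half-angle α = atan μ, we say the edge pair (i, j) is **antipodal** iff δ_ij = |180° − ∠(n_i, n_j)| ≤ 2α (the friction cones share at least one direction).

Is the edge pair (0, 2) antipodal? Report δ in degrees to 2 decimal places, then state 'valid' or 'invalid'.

α = atan 0.6 = 30.96°;  2α = 61.93°
edge 0: e_0 = (+1.58, -0.66);  n_0 = (-0.3854, -0.9227)
edge 2: e_2 = (+0.90, +2.28);  n_2 = (+0.9302, -0.3672)
∠(n_0, n_2) = 91.13°
δ = |180° − 91.13°| = 88.87°
88.87° > 2α = 61.93°  →  invalid

δ = 88.87°, invalid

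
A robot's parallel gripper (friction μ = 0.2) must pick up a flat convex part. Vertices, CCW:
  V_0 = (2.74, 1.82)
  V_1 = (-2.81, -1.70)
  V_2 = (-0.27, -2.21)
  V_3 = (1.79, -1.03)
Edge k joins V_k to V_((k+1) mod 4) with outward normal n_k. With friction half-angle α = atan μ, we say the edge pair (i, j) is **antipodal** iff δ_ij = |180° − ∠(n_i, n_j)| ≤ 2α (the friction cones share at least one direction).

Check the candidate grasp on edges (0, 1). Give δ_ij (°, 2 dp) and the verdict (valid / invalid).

α = atan 0.2 = 11.31°;  2α = 22.62°
edge 0: e_0 = (-5.55, -3.52);  n_0 = (-0.5356, +0.8445)
edge 1: e_1 = (+2.54, -0.51);  n_1 = (-0.1969, -0.9804)
∠(n_0, n_1) = 136.26°
δ = |180° − 136.26°| = 43.74°
43.74° > 2α = 22.62°  →  invalid

δ = 43.74°, invalid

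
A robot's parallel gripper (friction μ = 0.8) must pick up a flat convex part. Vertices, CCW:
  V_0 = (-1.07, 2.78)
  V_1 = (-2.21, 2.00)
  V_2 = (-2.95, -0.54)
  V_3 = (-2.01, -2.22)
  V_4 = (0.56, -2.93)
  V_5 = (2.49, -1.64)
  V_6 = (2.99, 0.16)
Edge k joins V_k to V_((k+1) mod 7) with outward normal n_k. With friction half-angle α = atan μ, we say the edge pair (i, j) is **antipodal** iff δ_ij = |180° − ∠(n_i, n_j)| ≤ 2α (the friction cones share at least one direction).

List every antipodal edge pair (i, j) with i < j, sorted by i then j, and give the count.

count = 10; pairs: (0,3), (0,4), (0,5), (1,4), (1,5), (1,6), (2,5), (2,6), (3,6), (4,6)

α = atan 0.8 = 38.66°;  2α = 77.32°
n_0 = (-0.5647, +0.8253)
n_1 = (-0.9601, +0.2797)
n_2 = (-0.8727, -0.4883)
n_3 = (-0.2663, -0.9639)
n_4 = (+0.5557, -0.8314)
n_5 = (+0.9635, -0.2676)
n_6 = (+0.5422, +0.8402)
  (0,1): δ = 140.62°  ·
  (0,2): δ = 95.15°  ·
  (0,3): δ = 49.82°  ✓
  (0,4): δ = 0.62°  ✓
  (0,5): δ = 40.10°  ✓
  (0,6): δ = 112.78°  ·
  (1,2): δ = 134.53°  ·
  (1,3): δ = 89.20°  ·
  (1,4): δ = 40.00°  ✓
  (1,5): δ = 0.72°  ✓
  (1,6): δ = 73.41°  ✓
  (2,3): δ = 134.67°  ·
  (2,4): δ = 85.47°  ·
  (2,5): δ = 44.75°  ✓
  (2,6): δ = 27.94°  ✓
  (3,4): δ = 130.80°  ·
  (3,5): δ = 90.08°  ·
  (3,6): δ = 17.39°  ✓
  (4,5): δ = 139.28°  ·
  (4,6): δ = 66.59°  ✓
  (5,6): δ = 107.31°  ·
antipodal pairs: 10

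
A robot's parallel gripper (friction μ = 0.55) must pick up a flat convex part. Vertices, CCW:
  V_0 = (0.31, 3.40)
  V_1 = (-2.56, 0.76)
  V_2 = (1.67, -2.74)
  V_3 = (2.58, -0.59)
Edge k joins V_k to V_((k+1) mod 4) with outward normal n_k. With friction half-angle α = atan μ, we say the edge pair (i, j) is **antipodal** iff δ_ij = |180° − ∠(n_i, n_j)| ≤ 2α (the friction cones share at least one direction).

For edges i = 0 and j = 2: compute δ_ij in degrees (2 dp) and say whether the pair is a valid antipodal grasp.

α = atan 0.55 = 28.81°;  2α = 57.62°
edge 0: e_0 = (-2.87, -2.64);  n_0 = (-0.6770, +0.7360)
edge 2: e_2 = (+0.91, +2.15);  n_2 = (+0.9209, -0.3898)
∠(n_0, n_2) = 155.55°
δ = |180° − 155.55°| = 24.45°
24.45° ≤ 2α = 57.62°  →  valid

δ = 24.45°, valid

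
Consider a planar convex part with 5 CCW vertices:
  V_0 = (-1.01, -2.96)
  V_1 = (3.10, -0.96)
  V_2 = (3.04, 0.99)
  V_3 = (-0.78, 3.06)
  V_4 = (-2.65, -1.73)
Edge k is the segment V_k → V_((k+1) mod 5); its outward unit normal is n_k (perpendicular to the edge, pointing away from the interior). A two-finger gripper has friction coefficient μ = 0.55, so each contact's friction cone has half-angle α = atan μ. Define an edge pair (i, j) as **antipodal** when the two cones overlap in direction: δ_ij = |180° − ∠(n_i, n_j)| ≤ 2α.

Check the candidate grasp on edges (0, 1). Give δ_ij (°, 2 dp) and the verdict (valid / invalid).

α = atan 0.55 = 28.81°;  2α = 57.62°
edge 0: e_0 = (+4.11, +2.00);  n_0 = (+0.4376, -0.8992)
edge 1: e_1 = (-0.06, +1.95);  n_1 = (+0.9995, +0.0308)
∠(n_0, n_1) = 65.81°
δ = |180° − 65.81°| = 114.19°
114.19° > 2α = 57.62°  →  invalid

δ = 114.19°, invalid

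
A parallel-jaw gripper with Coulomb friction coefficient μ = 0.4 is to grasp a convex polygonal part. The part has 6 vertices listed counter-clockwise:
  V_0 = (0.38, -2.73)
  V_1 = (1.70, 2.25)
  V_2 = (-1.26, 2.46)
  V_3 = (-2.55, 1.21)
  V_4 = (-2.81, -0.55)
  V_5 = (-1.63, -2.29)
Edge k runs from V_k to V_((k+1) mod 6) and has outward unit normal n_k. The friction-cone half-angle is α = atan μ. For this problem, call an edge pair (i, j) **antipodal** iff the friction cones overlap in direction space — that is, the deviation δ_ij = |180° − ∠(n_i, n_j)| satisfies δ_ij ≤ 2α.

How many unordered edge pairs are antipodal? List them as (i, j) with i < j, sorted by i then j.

α = atan 0.4 = 21.80°;  2α = 43.60°
n_0 = (+0.9666, -0.2562)
n_1 = (+0.0708, +0.9975)
n_2 = (-0.6959, +0.7182)
n_3 = (-0.9893, +0.1461)
n_4 = (-0.8276, -0.5613)
n_5 = (-0.2138, -0.9769)
  (0,1): δ = 79.21°  ·
  (0,2): δ = 31.06°  ✓
  (0,3): δ = 6.44°  ✓
  (0,4): δ = 48.99°  ·
  (0,5): δ = 92.50°  ·
  (1,2): δ = 131.84°  ·
  (1,3): δ = 94.35°  ·
  (1,4): δ = 51.80°  ·
  (1,5): δ = 8.29°  ✓
  (2,3): δ = 142.50°  ·
  (2,4): δ = 99.95°  ·
  (2,5): δ = 56.45°  ·
  (3,4): δ = 137.45°  ·
  (3,5): δ = 93.94°  ·
  (4,5): δ = 136.49°  ·
antipodal pairs: 3

count = 3; pairs: (0,2), (0,3), (1,5)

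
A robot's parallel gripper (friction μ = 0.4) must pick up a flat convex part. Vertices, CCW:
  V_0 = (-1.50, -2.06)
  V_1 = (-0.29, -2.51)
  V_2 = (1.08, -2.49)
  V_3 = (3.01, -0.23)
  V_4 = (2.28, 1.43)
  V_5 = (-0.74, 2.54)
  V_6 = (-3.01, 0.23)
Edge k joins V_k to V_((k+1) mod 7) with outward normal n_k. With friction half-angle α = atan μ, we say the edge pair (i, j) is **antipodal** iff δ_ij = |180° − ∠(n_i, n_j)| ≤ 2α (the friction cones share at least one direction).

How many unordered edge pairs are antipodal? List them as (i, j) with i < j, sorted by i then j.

α = atan 0.4 = 21.80°;  2α = 43.60°
n_0 = (-0.3486, -0.9373)
n_1 = (+0.0146, -0.9999)
n_2 = (+0.7604, -0.6494)
n_3 = (+0.9154, +0.4026)
n_4 = (+0.3450, +0.9386)
n_5 = (-0.7133, +0.7009)
n_6 = (-0.8348, -0.5505)
  (0,1): δ = 158.76°  ·
  (0,2): δ = 110.10°  ·
  (0,3): δ = 45.86°  ·
  (0,4): δ = 0.22°  ✓
  (0,5): δ = 65.90°  ·
  (0,6): δ = 143.80°  ·
  (1,2): δ = 131.33°  ·
  (1,3): δ = 67.10°  ·
  (1,4): δ = 21.02°  ✓
  (1,5): δ = 44.66°  ·
  (1,6): δ = 122.56°  ·
  (2,3): δ = 115.77°  ·
  (2,4): δ = 69.68°  ·
  (2,5): δ = 4.00°  ✓
  (2,6): δ = 73.90°  ·
  (3,4): δ = 133.92°  ·
  (3,5): δ = 68.24°  ·
  (3,6): δ = 9.66°  ✓
  (4,5): δ = 114.32°  ·
  (4,6): δ = 36.42°  ✓
  (5,6): δ = 102.10°  ·
antipodal pairs: 5

count = 5; pairs: (0,4), (1,4), (2,5), (3,6), (4,6)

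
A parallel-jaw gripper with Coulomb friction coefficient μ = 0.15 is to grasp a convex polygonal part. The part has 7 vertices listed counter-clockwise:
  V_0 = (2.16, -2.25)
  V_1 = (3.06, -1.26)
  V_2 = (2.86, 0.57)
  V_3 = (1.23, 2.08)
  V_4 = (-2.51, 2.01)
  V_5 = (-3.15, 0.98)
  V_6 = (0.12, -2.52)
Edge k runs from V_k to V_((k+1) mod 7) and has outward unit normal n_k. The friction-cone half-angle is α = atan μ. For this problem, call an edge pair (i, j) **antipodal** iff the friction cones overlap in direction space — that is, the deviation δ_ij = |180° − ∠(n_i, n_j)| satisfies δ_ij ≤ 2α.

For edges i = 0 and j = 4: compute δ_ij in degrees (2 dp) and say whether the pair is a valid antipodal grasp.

δ = 10.42°, valid

α = atan 0.15 = 8.53°;  2α = 17.06°
edge 0: e_0 = (+0.90, +0.99);  n_0 = (+0.7399, -0.6727)
edge 4: e_4 = (-0.64, -1.03);  n_4 = (-0.8494, +0.5278)
∠(n_0, n_4) = 169.58°
δ = |180° − 169.58°| = 10.42°
10.42° ≤ 2α = 17.06°  →  valid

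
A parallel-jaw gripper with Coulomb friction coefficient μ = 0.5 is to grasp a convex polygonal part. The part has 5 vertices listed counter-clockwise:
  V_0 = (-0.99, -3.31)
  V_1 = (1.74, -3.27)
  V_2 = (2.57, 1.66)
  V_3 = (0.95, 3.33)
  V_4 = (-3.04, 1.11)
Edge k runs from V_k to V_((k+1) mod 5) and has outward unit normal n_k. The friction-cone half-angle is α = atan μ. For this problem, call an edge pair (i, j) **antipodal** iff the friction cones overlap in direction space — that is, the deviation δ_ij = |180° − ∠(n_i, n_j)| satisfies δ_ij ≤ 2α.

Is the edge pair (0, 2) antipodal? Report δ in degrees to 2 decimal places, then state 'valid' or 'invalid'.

α = atan 0.5 = 26.57°;  2α = 53.13°
edge 0: e_0 = (+2.73, +0.04);  n_0 = (+0.0147, -0.9999)
edge 2: e_2 = (-1.62, +1.67);  n_2 = (+0.7178, +0.6963)
∠(n_0, n_2) = 133.29°
δ = |180° − 133.29°| = 46.71°
46.71° ≤ 2α = 53.13°  →  valid

δ = 46.71°, valid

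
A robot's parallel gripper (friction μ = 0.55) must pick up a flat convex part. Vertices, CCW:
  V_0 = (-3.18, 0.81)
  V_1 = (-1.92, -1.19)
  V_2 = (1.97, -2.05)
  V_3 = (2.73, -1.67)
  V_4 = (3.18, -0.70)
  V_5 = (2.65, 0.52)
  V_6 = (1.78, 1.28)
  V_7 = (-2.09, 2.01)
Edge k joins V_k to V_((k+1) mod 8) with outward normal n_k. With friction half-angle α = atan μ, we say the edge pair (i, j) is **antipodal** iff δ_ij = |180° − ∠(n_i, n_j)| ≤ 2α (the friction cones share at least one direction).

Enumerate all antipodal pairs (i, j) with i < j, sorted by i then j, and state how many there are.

count = 10; pairs: (0,3), (0,4), (0,5), (0,6), (1,4), (1,5), (1,6), (2,6), (2,7), (3,7)

α = atan 0.55 = 28.81°;  2α = 57.62°
n_0 = (-0.8461, -0.5330)
n_1 = (-0.2159, -0.9764)
n_2 = (+0.4472, -0.8944)
n_3 = (+0.9071, -0.4208)
n_4 = (+0.9172, +0.3985)
n_5 = (+0.6579, +0.7531)
n_6 = (+0.1854, +0.9827)
n_7 = (-0.7402, +0.6724)
  (0,1): δ = 134.68°  ·
  (0,2): δ = 95.65°  ·
  (0,3): δ = 57.10°  ✓
  (0,4): δ = 8.73°  ✓
  (0,5): δ = 16.65°  ✓
  (0,6): δ = 47.11°  ✓
  (0,7): δ = 105.54°  ·
  (1,2): δ = 140.97°  ·
  (1,3): δ = 102.42°  ·
  (1,4): δ = 54.05°  ✓
  (1,5): δ = 28.67°  ✓
  (1,6): δ = 1.78°  ✓
  (1,7): δ = 60.22°  ·
  (2,3): δ = 141.45°  ·
  (2,4): δ = 93.08°  ·
  (2,5): δ = 67.70°  ·
  (2,6): δ = 37.25°  ✓
  (2,7): δ = 21.19°  ✓
  (3,4): δ = 131.63°  ·
  (3,5): δ = 106.25°  ·
  (3,6): δ = 75.79°  ·
  (3,7): δ = 17.36°  ✓
  (4,5): δ = 154.62°  ·
  (4,6): δ = 124.16°  ·
  (4,7): δ = 65.73°  ·
  (5,6): δ = 149.54°  ·
  (5,7): δ = 91.11°  ·
  (6,7): δ = 121.57°  ·
antipodal pairs: 10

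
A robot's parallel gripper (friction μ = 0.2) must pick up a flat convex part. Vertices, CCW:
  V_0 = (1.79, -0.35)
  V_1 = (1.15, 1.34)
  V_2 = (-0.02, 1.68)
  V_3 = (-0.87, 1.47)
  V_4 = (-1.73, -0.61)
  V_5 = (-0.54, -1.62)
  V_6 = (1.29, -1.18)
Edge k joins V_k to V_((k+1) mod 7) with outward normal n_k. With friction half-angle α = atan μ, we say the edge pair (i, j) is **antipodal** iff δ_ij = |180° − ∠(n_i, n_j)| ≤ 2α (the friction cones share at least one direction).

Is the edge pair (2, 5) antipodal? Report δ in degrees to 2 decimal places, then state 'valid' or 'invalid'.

α = atan 0.2 = 11.31°;  2α = 22.62°
edge 2: e_2 = (-0.85, -0.21);  n_2 = (-0.2398, +0.9708)
edge 5: e_5 = (+1.83, +0.44);  n_5 = (+0.2338, -0.9723)
∠(n_2, n_5) = 179.64°
δ = |180° − 179.64°| = 0.36°
0.36° ≤ 2α = 22.62°  →  valid

δ = 0.36°, valid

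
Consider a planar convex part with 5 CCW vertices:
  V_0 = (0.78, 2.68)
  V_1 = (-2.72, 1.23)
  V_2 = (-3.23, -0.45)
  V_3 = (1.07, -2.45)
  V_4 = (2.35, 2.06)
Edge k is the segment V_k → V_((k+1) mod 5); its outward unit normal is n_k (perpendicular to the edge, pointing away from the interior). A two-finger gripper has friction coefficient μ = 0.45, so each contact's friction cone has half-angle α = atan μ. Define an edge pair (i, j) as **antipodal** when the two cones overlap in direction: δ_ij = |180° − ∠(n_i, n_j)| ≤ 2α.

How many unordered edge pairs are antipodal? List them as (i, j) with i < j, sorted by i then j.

α = atan 0.45 = 24.23°;  2α = 48.46°
n_0 = (-0.3827, +0.9239)
n_1 = (-0.9569, +0.2905)
n_2 = (-0.4217, -0.9067)
n_3 = (+0.9620, -0.2730)
n_4 = (+0.3673, +0.9301)
  (0,1): δ = 129.39°  ·
  (0,2): δ = 47.45°  ✓
  (0,3): δ = 51.65°  ·
  (0,4): δ = 135.95°  ·
  (1,2): δ = 98.06°  ·
  (1,3): δ = 1.04°  ✓
  (1,4): δ = 85.34°  ·
  (2,3): δ = 80.90°  ·
  (2,4): δ = 3.39°  ✓
  (3,4): δ = 95.70°  ·
antipodal pairs: 3

count = 3; pairs: (0,2), (1,3), (2,4)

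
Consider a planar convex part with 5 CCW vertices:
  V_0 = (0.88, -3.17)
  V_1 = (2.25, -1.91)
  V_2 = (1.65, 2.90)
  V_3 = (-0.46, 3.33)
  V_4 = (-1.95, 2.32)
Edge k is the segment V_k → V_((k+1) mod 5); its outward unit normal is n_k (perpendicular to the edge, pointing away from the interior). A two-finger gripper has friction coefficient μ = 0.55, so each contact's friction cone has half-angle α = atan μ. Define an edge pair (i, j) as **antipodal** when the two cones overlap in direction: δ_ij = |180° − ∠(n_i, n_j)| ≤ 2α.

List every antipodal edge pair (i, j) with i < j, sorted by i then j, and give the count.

count = 4; pairs: (0,2), (0,3), (1,4), (2,4)

α = atan 0.55 = 28.81°;  2α = 57.62°
n_0 = (+0.6769, -0.7360)
n_1 = (+0.9923, +0.1238)
n_2 = (+0.1997, +0.9799)
n_3 = (-0.5611, +0.8278)
n_4 = (-0.8889, -0.4582)
  (0,1): δ = 125.49°  ·
  (0,2): δ = 54.12°  ✓
  (0,3): δ = 8.47°  ✓
  (0,4): δ = 74.67°  ·
  (1,2): δ = 108.63°  ·
  (1,3): δ = 62.98°  ·
  (1,4): δ = 20.16°  ✓
  (2,3): δ = 134.35°  ·
  (2,4): δ = 51.21°  ✓
  (3,4): δ = 96.86°  ·
antipodal pairs: 4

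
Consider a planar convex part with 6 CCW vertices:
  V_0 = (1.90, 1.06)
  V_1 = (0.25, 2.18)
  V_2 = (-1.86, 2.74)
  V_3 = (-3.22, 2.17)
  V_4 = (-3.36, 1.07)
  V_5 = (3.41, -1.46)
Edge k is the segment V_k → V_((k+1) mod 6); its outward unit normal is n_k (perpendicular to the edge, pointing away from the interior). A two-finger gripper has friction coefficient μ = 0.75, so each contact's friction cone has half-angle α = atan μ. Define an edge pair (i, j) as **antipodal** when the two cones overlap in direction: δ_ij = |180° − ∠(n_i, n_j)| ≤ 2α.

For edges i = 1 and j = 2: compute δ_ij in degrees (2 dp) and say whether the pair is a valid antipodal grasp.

δ = 142.40°, invalid

α = atan 0.75 = 36.87°;  2α = 73.74°
edge 1: e_1 = (-2.11, +0.56);  n_1 = (+0.2565, +0.9665)
edge 2: e_2 = (-1.36, -0.57);  n_2 = (-0.3865, +0.9223)
∠(n_1, n_2) = 37.60°
δ = |180° − 37.60°| = 142.40°
142.40° > 2α = 73.74°  →  invalid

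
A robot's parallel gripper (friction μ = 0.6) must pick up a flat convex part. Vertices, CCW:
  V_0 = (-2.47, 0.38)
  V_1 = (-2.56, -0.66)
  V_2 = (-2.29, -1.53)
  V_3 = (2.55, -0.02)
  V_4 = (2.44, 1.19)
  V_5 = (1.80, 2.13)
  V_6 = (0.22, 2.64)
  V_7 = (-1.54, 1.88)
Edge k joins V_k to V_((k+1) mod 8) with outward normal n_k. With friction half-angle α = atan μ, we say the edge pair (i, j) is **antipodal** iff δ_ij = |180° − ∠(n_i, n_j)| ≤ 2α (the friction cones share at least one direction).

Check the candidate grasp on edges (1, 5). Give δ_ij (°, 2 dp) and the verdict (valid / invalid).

α = atan 0.6 = 30.96°;  2α = 61.93°
edge 1: e_1 = (+0.27, -0.87);  n_1 = (-0.9551, -0.2964)
edge 5: e_5 = (-1.58, +0.51);  n_5 = (+0.3072, +0.9517)
∠(n_1, n_5) = 125.13°
δ = |180° − 125.13°| = 54.87°
54.87° ≤ 2α = 61.93°  →  valid

δ = 54.87°, valid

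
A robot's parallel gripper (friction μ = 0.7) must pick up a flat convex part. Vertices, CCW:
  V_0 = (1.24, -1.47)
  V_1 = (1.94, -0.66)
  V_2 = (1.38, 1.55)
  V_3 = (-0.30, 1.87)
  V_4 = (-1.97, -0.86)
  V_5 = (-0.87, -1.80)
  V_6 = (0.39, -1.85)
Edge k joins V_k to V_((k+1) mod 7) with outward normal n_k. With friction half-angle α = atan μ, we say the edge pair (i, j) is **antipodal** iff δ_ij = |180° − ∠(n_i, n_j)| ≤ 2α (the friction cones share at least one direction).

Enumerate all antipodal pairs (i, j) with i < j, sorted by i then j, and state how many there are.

count = 9; pairs: (0,2), (0,3), (1,3), (1,4), (2,4), (2,5), (2,6), (3,5), (3,6)

α = atan 0.7 = 34.99°;  2α = 69.98°
n_0 = (+0.7566, -0.6539)
n_1 = (+0.9694, +0.2456)
n_2 = (+0.1871, +0.9823)
n_3 = (-0.8531, +0.5218)
n_4 = (-0.6497, -0.7602)
n_5 = (-0.0397, -0.9992)
n_6 = (+0.4081, -0.9129)
  (0,1): δ = 124.95°  ·
  (0,2): δ = 59.95°  ✓
  (0,3): δ = 9.38°  ✓
  (0,4): δ = 90.32°  ·
  (0,5): δ = 128.56°  ·
  (0,6): δ = 154.92°  ·
  (1,2): δ = 115.00°  ·
  (1,3): δ = 45.67°  ✓
  (1,4): δ = 35.27°  ✓
  (1,5): δ = 73.51°  ·
  (1,6): δ = 99.87°  ·
  (2,3): δ = 110.67°  ·
  (2,4): δ = 29.73°  ✓
  (2,5): δ = 8.51°  ✓
  (2,6): δ = 34.87°  ✓
  (3,4): δ = 99.06°  ·
  (3,5): δ = 60.82°  ✓
  (3,6): δ = 34.46°  ✓
  (4,5): δ = 141.76°  ·
  (4,6): δ = 115.40°  ·
  (5,6): δ = 153.64°  ·
antipodal pairs: 9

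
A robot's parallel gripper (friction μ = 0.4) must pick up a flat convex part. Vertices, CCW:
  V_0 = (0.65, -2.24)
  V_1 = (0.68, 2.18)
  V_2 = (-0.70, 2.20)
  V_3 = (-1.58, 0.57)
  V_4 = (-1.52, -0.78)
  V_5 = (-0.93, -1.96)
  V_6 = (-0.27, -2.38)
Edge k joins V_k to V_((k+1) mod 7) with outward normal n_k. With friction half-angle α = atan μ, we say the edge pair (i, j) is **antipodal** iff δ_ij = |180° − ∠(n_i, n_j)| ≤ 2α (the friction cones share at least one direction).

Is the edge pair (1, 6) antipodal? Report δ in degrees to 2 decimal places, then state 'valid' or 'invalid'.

α = atan 0.4 = 21.80°;  2α = 43.60°
edge 1: e_1 = (-1.38, +0.02);  n_1 = (+0.0145, +0.9999)
edge 6: e_6 = (+0.92, +0.14);  n_6 = (+0.1504, -0.9886)
∠(n_1, n_6) = 170.52°
δ = |180° − 170.52°| = 9.48°
9.48° ≤ 2α = 43.60°  →  valid

δ = 9.48°, valid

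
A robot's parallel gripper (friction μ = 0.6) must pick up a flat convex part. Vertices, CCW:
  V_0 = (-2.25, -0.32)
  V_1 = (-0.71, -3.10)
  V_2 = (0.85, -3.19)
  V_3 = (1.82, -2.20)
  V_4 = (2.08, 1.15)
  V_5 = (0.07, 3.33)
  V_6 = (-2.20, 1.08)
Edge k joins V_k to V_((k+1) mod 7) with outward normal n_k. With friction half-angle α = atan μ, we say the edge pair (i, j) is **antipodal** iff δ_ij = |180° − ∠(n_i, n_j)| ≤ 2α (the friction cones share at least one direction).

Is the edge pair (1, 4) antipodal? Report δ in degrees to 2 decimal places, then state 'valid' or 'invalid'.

δ = 44.02°, valid

α = atan 0.6 = 30.96°;  2α = 61.93°
edge 1: e_1 = (+1.56, -0.09);  n_1 = (-0.0576, -0.9983)
edge 4: e_4 = (-2.01, +2.18);  n_4 = (+0.7352, +0.6779)
∠(n_1, n_4) = 135.98°
δ = |180° − 135.98°| = 44.02°
44.02° ≤ 2α = 61.93°  →  valid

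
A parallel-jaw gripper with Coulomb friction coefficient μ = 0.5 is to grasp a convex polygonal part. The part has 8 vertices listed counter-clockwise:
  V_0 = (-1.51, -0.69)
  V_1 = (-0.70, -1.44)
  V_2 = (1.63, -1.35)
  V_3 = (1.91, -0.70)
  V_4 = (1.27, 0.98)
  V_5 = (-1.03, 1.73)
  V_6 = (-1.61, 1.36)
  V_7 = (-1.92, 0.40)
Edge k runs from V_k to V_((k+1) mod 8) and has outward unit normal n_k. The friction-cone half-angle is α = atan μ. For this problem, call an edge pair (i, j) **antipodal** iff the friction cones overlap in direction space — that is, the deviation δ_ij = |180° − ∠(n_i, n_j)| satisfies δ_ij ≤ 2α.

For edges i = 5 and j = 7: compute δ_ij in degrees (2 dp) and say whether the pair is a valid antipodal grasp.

α = atan 0.5 = 26.57°;  2α = 53.13°
edge 5: e_5 = (-0.58, -0.37);  n_5 = (-0.5378, +0.8431)
edge 7: e_7 = (+0.41, -1.09);  n_7 = (-0.9360, -0.3521)
∠(n_5, n_7) = 78.08°
δ = |180° − 78.08°| = 101.92°
101.92° > 2α = 53.13°  →  invalid

δ = 101.92°, invalid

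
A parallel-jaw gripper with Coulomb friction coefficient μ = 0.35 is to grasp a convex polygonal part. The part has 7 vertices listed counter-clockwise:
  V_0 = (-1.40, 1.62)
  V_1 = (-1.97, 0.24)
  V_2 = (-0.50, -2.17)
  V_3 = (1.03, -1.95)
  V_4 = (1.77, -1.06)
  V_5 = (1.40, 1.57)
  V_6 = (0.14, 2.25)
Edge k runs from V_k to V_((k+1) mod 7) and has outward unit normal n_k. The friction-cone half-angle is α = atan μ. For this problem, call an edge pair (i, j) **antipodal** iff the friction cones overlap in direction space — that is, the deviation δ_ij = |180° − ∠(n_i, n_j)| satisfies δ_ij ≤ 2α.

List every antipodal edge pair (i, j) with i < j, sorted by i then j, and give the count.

α = atan 0.35 = 19.29°;  2α = 38.58°
n_0 = (-0.9243, +0.3818)
n_1 = (-0.8537, -0.5207)
n_2 = (+0.1423, -0.9898)
n_3 = (+0.7689, -0.6393)
n_4 = (+0.9902, +0.1393)
n_5 = (+0.4749, +0.8800)
n_6 = (-0.3786, +0.9255)
  (0,1): δ = 126.18°  ·
  (0,2): δ = 59.37°  ·
  (0,3): δ = 17.30°  ✓
  (0,4): δ = 30.45°  ✓
  (0,5): δ = 84.09°  ·
  (0,6): δ = 134.69°  ·
  (1,2): δ = 113.20°  ·
  (1,3): δ = 71.12°  ·
  (1,4): δ = 23.37°  ✓
  (1,5): δ = 30.26°  ✓
  (1,6): δ = 80.87°  ·
  (2,3): δ = 137.92°  ·
  (2,4): δ = 90.17°  ·
  (2,5): δ = 36.54°  ✓
  (2,6): δ = 14.07°  ✓
  (3,4): δ = 132.25°  ·
  (3,5): δ = 78.61°  ·
  (3,6): δ = 28.01°  ✓
  (4,5): δ = 126.36°  ·
  (4,6): δ = 75.76°  ·
  (5,6): δ = 129.40°  ·
antipodal pairs: 7

count = 7; pairs: (0,3), (0,4), (1,4), (1,5), (2,5), (2,6), (3,6)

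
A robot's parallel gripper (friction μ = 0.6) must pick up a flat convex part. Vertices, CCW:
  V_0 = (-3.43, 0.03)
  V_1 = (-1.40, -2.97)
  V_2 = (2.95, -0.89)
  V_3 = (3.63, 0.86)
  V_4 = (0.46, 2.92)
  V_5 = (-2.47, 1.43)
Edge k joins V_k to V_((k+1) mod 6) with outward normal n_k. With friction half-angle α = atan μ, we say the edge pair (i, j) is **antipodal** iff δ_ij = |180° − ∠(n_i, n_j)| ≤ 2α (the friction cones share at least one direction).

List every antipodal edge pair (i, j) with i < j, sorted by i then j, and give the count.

count = 7; pairs: (0,2), (0,3), (1,3), (1,4), (1,5), (2,4), (2,5)

α = atan 0.6 = 30.96°;  2α = 61.93°
n_0 = (-0.8282, -0.5604)
n_1 = (+0.4314, -0.9022)
n_2 = (+0.9321, -0.3622)
n_3 = (+0.5449, +0.8385)
n_4 = (-0.4533, +0.8914)
n_5 = (-0.8247, +0.5655)
  (0,1): δ = 98.53°  ·
  (0,2): δ = 55.32°  ✓
  (0,3): δ = 22.90°  ✓
  (0,4): δ = 82.87°  ·
  (0,5): δ = 111.48°  ·
  (1,2): δ = 136.79°  ·
  (1,3): δ = 58.57°  ✓
  (1,4): δ = 1.40°  ✓
  (1,5): δ = 30.01°  ✓
  (2,3): δ = 101.78°  ·
  (2,4): δ = 41.81°  ✓
  (2,5): δ = 13.20°  ✓
  (3,4): δ = 120.03°  ·
  (3,5): δ = 91.42°  ·
  (4,5): δ = 151.39°  ·
antipodal pairs: 7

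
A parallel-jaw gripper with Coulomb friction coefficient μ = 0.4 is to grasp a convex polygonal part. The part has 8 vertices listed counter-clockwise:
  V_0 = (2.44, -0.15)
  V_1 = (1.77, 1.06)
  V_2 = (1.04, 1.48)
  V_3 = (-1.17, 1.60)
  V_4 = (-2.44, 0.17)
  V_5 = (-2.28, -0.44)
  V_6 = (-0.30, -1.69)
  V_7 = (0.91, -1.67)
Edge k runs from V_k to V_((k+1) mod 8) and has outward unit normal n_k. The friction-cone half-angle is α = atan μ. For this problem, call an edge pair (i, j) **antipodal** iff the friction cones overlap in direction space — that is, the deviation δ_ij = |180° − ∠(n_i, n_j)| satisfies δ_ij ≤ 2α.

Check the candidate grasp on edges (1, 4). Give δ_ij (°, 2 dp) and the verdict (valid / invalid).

δ = 45.39°, invalid

α = atan 0.4 = 21.80°;  2α = 43.60°
edge 1: e_1 = (-0.73, +0.42);  n_1 = (+0.4987, +0.8668)
edge 4: e_4 = (+0.16, -0.61);  n_4 = (-0.9673, -0.2537)
∠(n_1, n_4) = 134.61°
δ = |180° − 134.61°| = 45.39°
45.39° > 2α = 43.60°  →  invalid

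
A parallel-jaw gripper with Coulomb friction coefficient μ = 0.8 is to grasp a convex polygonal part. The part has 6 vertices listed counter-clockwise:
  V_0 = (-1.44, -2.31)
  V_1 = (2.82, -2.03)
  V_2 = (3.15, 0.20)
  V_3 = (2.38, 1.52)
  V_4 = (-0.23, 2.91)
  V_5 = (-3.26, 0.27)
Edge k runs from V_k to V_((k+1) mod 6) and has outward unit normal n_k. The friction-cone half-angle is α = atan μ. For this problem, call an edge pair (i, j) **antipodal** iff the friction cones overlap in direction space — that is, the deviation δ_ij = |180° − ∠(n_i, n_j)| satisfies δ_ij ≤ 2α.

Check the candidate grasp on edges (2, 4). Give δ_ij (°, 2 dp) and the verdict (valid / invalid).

δ = 79.19°, invalid

α = atan 0.8 = 38.66°;  2α = 77.32°
edge 2: e_2 = (-0.77, +1.32);  n_2 = (+0.8638, +0.5039)
edge 4: e_4 = (-3.03, -2.64);  n_4 = (-0.6569, +0.7540)
∠(n_2, n_4) = 100.81°
δ = |180° − 100.81°| = 79.19°
79.19° > 2α = 77.32°  →  invalid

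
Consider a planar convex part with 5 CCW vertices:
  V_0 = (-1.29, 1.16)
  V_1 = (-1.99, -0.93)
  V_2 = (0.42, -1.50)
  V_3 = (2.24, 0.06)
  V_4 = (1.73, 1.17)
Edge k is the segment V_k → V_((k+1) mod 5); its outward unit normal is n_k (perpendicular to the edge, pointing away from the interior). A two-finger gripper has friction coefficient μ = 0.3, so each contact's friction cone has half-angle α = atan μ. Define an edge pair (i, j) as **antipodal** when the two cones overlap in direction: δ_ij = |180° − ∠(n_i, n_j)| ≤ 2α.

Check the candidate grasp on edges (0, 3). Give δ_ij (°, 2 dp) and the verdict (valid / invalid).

δ = 43.19°, invalid

α = atan 0.3 = 16.70°;  2α = 33.40°
edge 0: e_0 = (-0.70, -2.09);  n_0 = (-0.9482, +0.3176)
edge 3: e_3 = (-0.51, +1.11);  n_3 = (+0.9087, +0.4175)
∠(n_0, n_3) = 136.81°
δ = |180° − 136.81°| = 43.19°
43.19° > 2α = 33.40°  →  invalid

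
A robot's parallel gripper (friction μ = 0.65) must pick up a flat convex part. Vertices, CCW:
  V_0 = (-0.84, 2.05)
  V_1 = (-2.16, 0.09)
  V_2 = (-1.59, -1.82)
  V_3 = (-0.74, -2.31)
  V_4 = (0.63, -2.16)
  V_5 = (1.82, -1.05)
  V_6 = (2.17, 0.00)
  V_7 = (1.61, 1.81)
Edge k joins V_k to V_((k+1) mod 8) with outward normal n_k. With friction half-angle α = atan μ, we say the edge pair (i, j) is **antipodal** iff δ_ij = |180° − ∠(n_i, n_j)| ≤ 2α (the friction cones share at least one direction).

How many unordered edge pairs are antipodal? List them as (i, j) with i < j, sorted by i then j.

count = 11; pairs: (0,3), (0,4), (0,5), (0,6), (1,4), (1,5), (1,6), (2,6), (2,7), (3,7), (4,7)

α = atan 0.65 = 33.02°;  2α = 66.05°
n_0 = (-0.8294, +0.5586)
n_1 = (-0.9582, -0.2860)
n_2 = (-0.4994, -0.8664)
n_3 = (+0.1088, -0.9941)
n_4 = (+0.6821, -0.7313)
n_5 = (+0.9487, -0.3162)
n_6 = (+0.9553, +0.2956)
n_7 = (+0.0975, +0.9952)
  (0,1): δ = 129.42°  ·
  (0,2): δ = 86.00°  ·
  (0,3): δ = 49.79°  ✓
  (0,4): δ = 13.03°  ✓
  (0,5): δ = 15.52°  ✓
  (0,6): δ = 51.15°  ✓
  (0,7): δ = 118.36°  ·
  (1,2): δ = 136.58°  ·
  (1,3): δ = 100.37°  ·
  (1,4): δ = 63.61°  ✓
  (1,5): δ = 35.05°  ✓
  (1,6): δ = 0.58°  ✓
  (1,7): δ = 67.79°  ·
  (2,3): δ = 143.79°  ·
  (2,4): δ = 107.03°  ·
  (2,5): δ = 78.47°  ·
  (2,6): δ = 42.85°  ✓
  (2,7): δ = 24.37°  ✓
  (3,4): δ = 143.24°  ·
  (3,5): δ = 114.68°  ·
  (3,6): δ = 79.06°  ·
  (3,7): δ = 11.84°  ✓
  (4,5): δ = 151.44°  ·
  (4,6): δ = 115.82°  ·
  (4,7): δ = 48.60°  ✓
  (5,6): δ = 144.37°  ·
  (5,7): δ = 77.16°  ·
  (6,7): δ = 112.79°  ·
antipodal pairs: 11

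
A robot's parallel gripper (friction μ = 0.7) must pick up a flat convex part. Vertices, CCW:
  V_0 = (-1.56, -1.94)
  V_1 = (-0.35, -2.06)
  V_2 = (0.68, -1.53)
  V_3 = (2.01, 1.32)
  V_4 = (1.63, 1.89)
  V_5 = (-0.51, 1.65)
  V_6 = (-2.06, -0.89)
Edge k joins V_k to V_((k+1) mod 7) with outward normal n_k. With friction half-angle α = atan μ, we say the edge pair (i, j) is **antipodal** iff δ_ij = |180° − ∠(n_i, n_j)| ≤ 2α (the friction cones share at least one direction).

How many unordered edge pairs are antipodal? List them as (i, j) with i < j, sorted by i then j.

α = atan 0.7 = 34.99°;  2α = 69.98°
n_0 = (-0.0987, -0.9951)
n_1 = (+0.4575, -0.8892)
n_2 = (+0.9062, -0.4229)
n_3 = (+0.8321, +0.5547)
n_4 = (-0.1115, +0.9938)
n_5 = (-0.8536, +0.5209)
n_6 = (-0.9029, -0.4299)
  (0,1): δ = 147.11°  ·
  (0,2): δ = 109.35°  ·
  (0,3): δ = 50.65°  ✓
  (0,4): δ = 12.06°  ✓
  (0,5): δ = 64.27°  ✓
  (0,6): δ = 121.13°  ·
  (1,2): δ = 142.25°  ·
  (1,3): δ = 83.54°  ·
  (1,4): δ = 20.83°  ✓
  (1,5): δ = 31.38°  ✓
  (1,6): δ = 88.23°  ·
  (2,3): δ = 121.29°  ·
  (2,4): δ = 58.58°  ✓
  (2,5): δ = 6.38°  ✓
  (2,6): δ = 50.48°  ✓
  (3,4): δ = 117.29°  ·
  (3,5): δ = 65.08°  ✓
  (3,6): δ = 8.23°  ✓
  (4,5): δ = 127.79°  ·
  (4,6): δ = 70.94°  ·
  (5,6): δ = 123.14°  ·
antipodal pairs: 10

count = 10; pairs: (0,3), (0,4), (0,5), (1,4), (1,5), (2,4), (2,5), (2,6), (3,5), (3,6)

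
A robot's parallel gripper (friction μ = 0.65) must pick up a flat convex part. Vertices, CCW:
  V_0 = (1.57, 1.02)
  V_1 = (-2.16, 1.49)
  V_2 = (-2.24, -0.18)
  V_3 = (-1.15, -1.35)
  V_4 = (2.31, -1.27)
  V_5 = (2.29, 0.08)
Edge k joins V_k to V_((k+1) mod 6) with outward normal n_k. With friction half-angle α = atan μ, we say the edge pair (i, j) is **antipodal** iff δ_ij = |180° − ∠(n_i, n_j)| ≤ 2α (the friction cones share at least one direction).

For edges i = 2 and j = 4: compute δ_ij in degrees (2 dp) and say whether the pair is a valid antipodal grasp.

α = atan 0.65 = 33.02°;  2α = 66.05°
edge 2: e_2 = (+1.09, -1.17);  n_2 = (-0.7317, -0.6816)
edge 4: e_4 = (-0.02, +1.35);  n_4 = (+0.9999, +0.0148)
∠(n_2, n_4) = 137.88°
δ = |180° − 137.88°| = 42.12°
42.12° ≤ 2α = 66.05°  →  valid

δ = 42.12°, valid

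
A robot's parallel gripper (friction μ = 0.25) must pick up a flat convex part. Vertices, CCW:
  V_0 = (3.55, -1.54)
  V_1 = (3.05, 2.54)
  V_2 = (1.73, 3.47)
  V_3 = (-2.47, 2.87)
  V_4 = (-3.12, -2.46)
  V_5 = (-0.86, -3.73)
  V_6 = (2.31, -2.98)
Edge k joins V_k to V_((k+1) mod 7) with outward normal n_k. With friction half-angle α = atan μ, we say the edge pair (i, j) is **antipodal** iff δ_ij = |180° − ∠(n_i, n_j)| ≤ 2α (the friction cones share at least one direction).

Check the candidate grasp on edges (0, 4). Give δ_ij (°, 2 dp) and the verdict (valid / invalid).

α = atan 0.25 = 14.04°;  2α = 28.07°
edge 0: e_0 = (-0.50, +4.08);  n_0 = (+0.9926, +0.1216)
edge 4: e_4 = (+2.26, -1.27);  n_4 = (-0.4899, -0.8718)
∠(n_0, n_4) = 126.32°
δ = |180° − 126.32°| = 53.68°
53.68° > 2α = 28.07°  →  invalid

δ = 53.68°, invalid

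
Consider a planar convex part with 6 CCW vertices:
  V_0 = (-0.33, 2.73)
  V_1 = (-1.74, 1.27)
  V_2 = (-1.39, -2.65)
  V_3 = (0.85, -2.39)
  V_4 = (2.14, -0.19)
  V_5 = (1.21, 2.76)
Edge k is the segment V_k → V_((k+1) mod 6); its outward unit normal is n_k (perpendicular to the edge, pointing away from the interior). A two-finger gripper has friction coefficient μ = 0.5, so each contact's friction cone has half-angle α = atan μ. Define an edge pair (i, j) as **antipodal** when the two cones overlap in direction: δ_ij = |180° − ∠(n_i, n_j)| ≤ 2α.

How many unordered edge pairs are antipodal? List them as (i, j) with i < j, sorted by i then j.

count = 5; pairs: (0,2), (0,3), (1,3), (1,4), (2,5)

α = atan 0.5 = 26.57°;  2α = 53.13°
n_0 = (-0.7193, +0.6947)
n_1 = (-0.9960, -0.0889)
n_2 = (+0.1153, -0.9933)
n_3 = (+0.8626, -0.5058)
n_4 = (+0.9537, +0.3007)
n_5 = (-0.0195, +0.9998)
  (0,1): δ = 130.90°  ·
  (0,2): δ = 39.38°  ✓
  (0,3): δ = 13.62°  ✓
  (0,4): δ = 61.50°  ·
  (0,5): δ = 135.12°  ·
  (1,2): δ = 88.48°  ·
  (1,3): δ = 35.49°  ✓
  (1,4): δ = 12.40°  ✓
  (1,5): δ = 86.01°  ·
  (2,3): δ = 127.01°  ·
  (2,4): δ = 79.12°  ·
  (2,5): δ = 5.50°  ✓
  (3,4): δ = 132.12°  ·
  (3,5): δ = 58.50°  ·
  (4,5): δ = 106.38°  ·
antipodal pairs: 5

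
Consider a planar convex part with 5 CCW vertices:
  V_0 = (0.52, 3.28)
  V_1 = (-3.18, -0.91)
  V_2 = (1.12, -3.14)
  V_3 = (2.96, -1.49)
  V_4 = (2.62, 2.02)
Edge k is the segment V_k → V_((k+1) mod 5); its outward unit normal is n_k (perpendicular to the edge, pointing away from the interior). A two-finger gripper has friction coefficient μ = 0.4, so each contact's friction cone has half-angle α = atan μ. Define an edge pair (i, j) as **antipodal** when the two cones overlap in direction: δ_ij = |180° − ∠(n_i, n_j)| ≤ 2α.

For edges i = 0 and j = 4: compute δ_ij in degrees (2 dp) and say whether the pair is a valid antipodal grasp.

α = atan 0.4 = 21.80°;  2α = 43.60°
edge 0: e_0 = (-3.70, -4.19);  n_0 = (-0.7496, +0.6619)
edge 4: e_4 = (-2.10, +1.26);  n_4 = (+0.5145, +0.8575)
∠(n_0, n_4) = 79.52°
δ = |180° − 79.52°| = 100.48°
100.48° > 2α = 43.60°  →  invalid

δ = 100.48°, invalid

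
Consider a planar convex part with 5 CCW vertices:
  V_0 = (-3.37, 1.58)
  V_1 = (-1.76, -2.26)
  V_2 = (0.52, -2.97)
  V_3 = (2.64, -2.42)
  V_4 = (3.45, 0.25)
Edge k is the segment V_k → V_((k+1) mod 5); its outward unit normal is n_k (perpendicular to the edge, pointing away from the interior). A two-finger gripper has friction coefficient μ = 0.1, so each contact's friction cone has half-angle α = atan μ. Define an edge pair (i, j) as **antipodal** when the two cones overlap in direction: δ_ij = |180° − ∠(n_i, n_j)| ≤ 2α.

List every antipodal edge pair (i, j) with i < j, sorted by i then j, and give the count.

α = atan 0.1 = 5.71°;  2α = 11.42°
n_0 = (-0.9222, -0.3867)
n_1 = (-0.2973, -0.9548)
n_2 = (+0.2511, -0.9680)
n_3 = (+0.9569, -0.2903)
n_4 = (+0.1914, +0.9815)
  (0,1): δ = 130.04°  ·
  (0,2): δ = 98.20°  ·
  (0,3): δ = 39.62°  ·
  (0,4): δ = 56.22°  ·
  (1,2): δ = 148.16°  ·
  (1,3): δ = 89.58°  ·
  (1,4): δ = 6.26°  ✓
  (2,3): δ = 121.42°  ·
  (2,4): δ = 25.58°  ·
  (3,4): δ = 84.16°  ·
antipodal pairs: 1

count = 1; pairs: (1,4)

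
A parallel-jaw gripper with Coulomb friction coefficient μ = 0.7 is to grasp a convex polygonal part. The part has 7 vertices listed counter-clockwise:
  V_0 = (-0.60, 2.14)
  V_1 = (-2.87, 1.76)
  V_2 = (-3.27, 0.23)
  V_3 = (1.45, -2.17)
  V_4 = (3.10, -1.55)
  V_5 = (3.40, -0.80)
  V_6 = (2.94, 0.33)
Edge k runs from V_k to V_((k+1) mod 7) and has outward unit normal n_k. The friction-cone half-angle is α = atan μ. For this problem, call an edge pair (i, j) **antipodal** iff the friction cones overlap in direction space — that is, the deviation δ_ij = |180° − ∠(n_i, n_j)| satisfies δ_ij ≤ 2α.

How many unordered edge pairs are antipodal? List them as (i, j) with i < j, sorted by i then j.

count = 9; pairs: (0,2), (0,3), (0,4), (1,3), (1,4), (1,5), (2,5), (2,6), (3,6)

α = atan 0.7 = 34.99°;  2α = 69.98°
n_0 = (-0.1651, +0.9863)
n_1 = (-0.9675, +0.2529)
n_2 = (-0.4532, -0.8914)
n_3 = (+0.3517, -0.9361)
n_4 = (+0.9285, -0.3714)
n_5 = (+0.9262, +0.3770)
n_6 = (+0.4552, +0.8904)
  (0,1): δ = 114.15°  ·
  (0,2): δ = 36.46°  ✓
  (0,3): δ = 11.09°  ✓
  (0,4): δ = 58.70°  ✓
  (0,5): δ = 102.65°  ·
  (0,6): δ = 143.42°  ·
  (1,2): δ = 102.30°  ·
  (1,3): δ = 54.75°  ✓
  (1,4): δ = 7.15°  ✓
  (1,5): δ = 36.80°  ✓
  (1,6): δ = 77.57°  ·
  (2,3): δ = 132.45°  ·
  (2,4): δ = 84.85°  ·
  (2,5): δ = 40.90°  ✓
  (2,6): δ = 0.13°  ✓
  (3,4): δ = 132.40°  ·
  (3,5): δ = 88.44°  ·
  (3,6): δ = 47.67°  ✓
  (4,5): δ = 136.05°  ·
  (4,6): δ = 95.28°  ·
  (5,6): δ = 139.23°  ·
antipodal pairs: 9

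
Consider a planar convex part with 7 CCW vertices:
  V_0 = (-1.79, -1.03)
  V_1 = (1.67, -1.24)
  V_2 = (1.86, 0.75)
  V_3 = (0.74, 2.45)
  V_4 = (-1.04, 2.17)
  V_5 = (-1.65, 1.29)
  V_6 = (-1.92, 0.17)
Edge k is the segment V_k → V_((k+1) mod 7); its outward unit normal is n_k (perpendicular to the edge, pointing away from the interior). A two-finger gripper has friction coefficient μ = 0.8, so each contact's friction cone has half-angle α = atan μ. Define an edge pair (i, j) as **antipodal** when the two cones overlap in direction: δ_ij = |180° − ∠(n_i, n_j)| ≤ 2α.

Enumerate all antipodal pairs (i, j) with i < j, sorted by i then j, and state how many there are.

α = atan 0.8 = 38.66°;  2α = 77.32°
n_0 = (-0.0606, -0.9982)
n_1 = (+0.9955, -0.0950)
n_2 = (+0.8351, +0.5502)
n_3 = (-0.1554, +0.9879)
n_4 = (-0.8219, +0.5697)
n_5 = (-0.9722, +0.2344)
n_6 = (-0.9942, -0.1077)
  (0,1): δ = 91.98°  ·
  (0,2): δ = 53.15°  ✓
  (0,3): δ = 12.41°  ✓
  (0,4): δ = 58.74°  ✓
  (0,5): δ = 79.92°  ·
  (0,6): δ = 99.66°  ·
  (1,2): δ = 141.17°  ·
  (1,3): δ = 75.61°  ✓
  (1,4): δ = 29.28°  ✓
  (1,5): δ = 8.10°  ✓
  (1,6): δ = 11.64°  ✓
  (2,3): δ = 114.44°  ·
  (2,4): δ = 68.11°  ✓
  (2,5): δ = 46.93°  ✓
  (2,6): δ = 27.19°  ✓
  (3,4): δ = 133.67°  ·
  (3,5): δ = 112.49°  ·
  (3,6): δ = 92.76°  ·
  (4,5): δ = 158.82°  ·
  (4,6): δ = 139.09°  ·
  (5,6): δ = 160.26°  ·
antipodal pairs: 10

count = 10; pairs: (0,2), (0,3), (0,4), (1,3), (1,4), (1,5), (1,6), (2,4), (2,5), (2,6)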